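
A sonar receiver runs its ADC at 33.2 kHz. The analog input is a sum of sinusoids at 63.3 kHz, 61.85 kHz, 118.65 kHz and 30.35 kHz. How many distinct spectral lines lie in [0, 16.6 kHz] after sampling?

4

fs/2 = 16.6 kHz.
63.3 kHz mod fs = 30.1 kHz.
30.1 kHz > fs/2 = 16.6 kHz, folds to fs − 30.1 kHz = 3.1 kHz.
61.85 kHz mod fs = 28.65 kHz.
28.65 kHz > fs/2 = 16.6 kHz, folds to fs − 28.65 kHz = 4.55 kHz.
118.65 kHz mod fs = 19.05 kHz.
19.05 kHz > fs/2 = 16.6 kHz, folds to fs − 19.05 kHz = 14.15 kHz.
30.35 kHz > fs/2 = 16.6 kHz, folds to fs − 30.35 kHz = 2.85 kHz.
Distinct values: {2.85 kHz, 3.1 kHz, 4.55 kHz, 14.15 kHz} → 4.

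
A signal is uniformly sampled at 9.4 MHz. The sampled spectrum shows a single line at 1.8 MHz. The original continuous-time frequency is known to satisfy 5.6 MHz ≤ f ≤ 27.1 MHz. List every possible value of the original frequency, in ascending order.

7.6 MHz, 11.2 MHz, 17 MHz, 20.6 MHz, 26.4 MHz

Frequencies that alias to 1.8 MHz are k·fs ± 1.8 MHz for integer k ≥ 0.
k=0: 1.8 MHz.
k=1: 7.6 MHz, 11.2 MHz.
k=2: 17 MHz, 20.6 MHz.
k=3: 26.4 MHz, 30 MHz.
k=4: 35.8 MHz, 39.4 MHz.
Within [5.6 MHz, 27.1 MHz]: 7.6 MHz, 11.2 MHz, 17 MHz, 20.6 MHz, 26.4 MHz.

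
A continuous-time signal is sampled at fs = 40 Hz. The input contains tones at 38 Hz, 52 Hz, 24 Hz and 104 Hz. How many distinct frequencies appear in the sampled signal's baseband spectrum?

fs/2 = 20 Hz.
38 Hz > fs/2 = 20 Hz, folds to fs − 38 Hz = 2 Hz.
52 Hz mod fs = 12 Hz.
12 Hz ≤ fs/2 = 20 Hz, appears at 12 Hz.
24 Hz > fs/2 = 20 Hz, folds to fs − 24 Hz = 16 Hz.
104 Hz mod fs = 24 Hz.
24 Hz > fs/2 = 20 Hz, folds to fs − 24 Hz = 16 Hz.
Distinct values: {2 Hz, 12 Hz, 16 Hz} → 3.

3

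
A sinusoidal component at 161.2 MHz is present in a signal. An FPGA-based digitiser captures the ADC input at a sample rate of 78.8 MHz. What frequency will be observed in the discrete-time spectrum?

3.6 MHz

161.2 MHz mod fs = 3.6 MHz.
3.6 MHz ≤ fs/2 = 39.4 MHz, appears at 3.6 MHz.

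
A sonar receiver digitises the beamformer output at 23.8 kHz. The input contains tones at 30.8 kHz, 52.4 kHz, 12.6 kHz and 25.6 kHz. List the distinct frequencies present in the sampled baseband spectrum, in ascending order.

fs/2 = 11.9 kHz.
30.8 kHz mod fs = 7 kHz.
7 kHz ≤ fs/2 = 11.9 kHz, appears at 7 kHz.
52.4 kHz mod fs = 4.8 kHz.
4.8 kHz ≤ fs/2 = 11.9 kHz, appears at 4.8 kHz.
12.6 kHz > fs/2 = 11.9 kHz, folds to fs − 12.6 kHz = 11.2 kHz.
25.6 kHz mod fs = 1.8 kHz.
1.8 kHz ≤ fs/2 = 11.9 kHz, appears at 1.8 kHz.
Distinct values: {1.8 kHz, 4.8 kHz, 7 kHz, 11.2 kHz}.

1.8 kHz, 4.8 kHz, 7 kHz, 11.2 kHz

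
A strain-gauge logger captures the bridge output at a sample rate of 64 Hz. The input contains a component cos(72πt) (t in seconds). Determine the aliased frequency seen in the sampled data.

ω = 72π rad/s → f = ω/(2π) = 36 Hz.
36 Hz > fs/2 = 32 Hz, folds to fs − 36 Hz = 28 Hz.

28 Hz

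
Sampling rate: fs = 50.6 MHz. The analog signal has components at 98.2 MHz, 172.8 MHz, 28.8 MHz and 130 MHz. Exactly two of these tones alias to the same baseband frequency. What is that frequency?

fs/2 = 25.3 MHz.
98.2 MHz mod fs = 47.6 MHz.
47.6 MHz > fs/2 = 25.3 MHz, folds to fs − 47.6 MHz = 3 MHz.
172.8 MHz mod fs = 21 MHz.
21 MHz ≤ fs/2 = 25.3 MHz, appears at 21 MHz.
28.8 MHz > fs/2 = 25.3 MHz, folds to fs − 28.8 MHz = 21.8 MHz.
130 MHz mod fs = 28.8 MHz.
28.8 MHz > fs/2 = 25.3 MHz, folds to fs − 28.8 MHz = 21.8 MHz.
28.8 MHz and 130 MHz both map to 21.8 MHz.

21.8 MHz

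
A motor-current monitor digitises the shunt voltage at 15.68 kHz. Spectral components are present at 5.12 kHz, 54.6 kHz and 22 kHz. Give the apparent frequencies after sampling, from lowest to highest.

fs/2 = 7.84 kHz.
5.12 kHz ≤ fs/2 = 7.84 kHz, passes unchanged.
54.6 kHz mod fs = 7.56 kHz.
7.56 kHz ≤ fs/2 = 7.84 kHz, appears at 7.56 kHz.
22 kHz mod fs = 6.32 kHz.
6.32 kHz ≤ fs/2 = 7.84 kHz, appears at 6.32 kHz.
Distinct values: {5.12 kHz, 6.32 kHz, 7.56 kHz}.

5.12 kHz, 6.32 kHz, 7.56 kHz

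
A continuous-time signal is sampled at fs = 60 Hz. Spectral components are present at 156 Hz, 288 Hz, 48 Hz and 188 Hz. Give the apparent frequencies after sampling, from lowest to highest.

8 Hz, 12 Hz, 24 Hz

fs/2 = 30 Hz.
156 Hz mod fs = 36 Hz.
36 Hz > fs/2 = 30 Hz, folds to fs − 36 Hz = 24 Hz.
288 Hz mod fs = 48 Hz.
48 Hz > fs/2 = 30 Hz, folds to fs − 48 Hz = 12 Hz.
48 Hz > fs/2 = 30 Hz, folds to fs − 48 Hz = 12 Hz.
188 Hz mod fs = 8 Hz.
8 Hz ≤ fs/2 = 30 Hz, appears at 8 Hz.
Distinct values: {8 Hz, 12 Hz, 24 Hz}.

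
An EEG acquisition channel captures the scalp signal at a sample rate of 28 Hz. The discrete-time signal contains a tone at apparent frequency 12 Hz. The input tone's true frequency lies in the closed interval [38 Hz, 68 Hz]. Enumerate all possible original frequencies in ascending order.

40 Hz, 44 Hz, 68 Hz

Frequencies that alias to 12 Hz are k·fs ± 12 Hz for integer k ≥ 0.
k=0: 12 Hz.
k=1: 16 Hz, 40 Hz.
k=2: 44 Hz, 68 Hz.
k=3: 72 Hz, 96 Hz.
Within [38 Hz, 68 Hz]: 40 Hz, 44 Hz, 68 Hz.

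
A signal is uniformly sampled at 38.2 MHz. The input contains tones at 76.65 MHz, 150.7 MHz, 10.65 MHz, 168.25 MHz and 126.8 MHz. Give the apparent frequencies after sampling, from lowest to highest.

0.25 MHz, 2.1 MHz, 10.65 MHz, 12.2 MHz, 15.45 MHz

fs/2 = 19.1 MHz.
76.65 MHz mod fs = 0.25 MHz.
0.25 MHz ≤ fs/2 = 19.1 MHz, appears at 0.25 MHz.
150.7 MHz mod fs = 36.1 MHz.
36.1 MHz > fs/2 = 19.1 MHz, folds to fs − 36.1 MHz = 2.1 MHz.
10.65 MHz ≤ fs/2 = 19.1 MHz, passes unchanged.
168.25 MHz mod fs = 15.45 MHz.
15.45 MHz ≤ fs/2 = 19.1 MHz, appears at 15.45 MHz.
126.8 MHz mod fs = 12.2 MHz.
12.2 MHz ≤ fs/2 = 19.1 MHz, appears at 12.2 MHz.
Distinct values: {0.25 MHz, 2.1 MHz, 10.65 MHz, 12.2 MHz, 15.45 MHz}.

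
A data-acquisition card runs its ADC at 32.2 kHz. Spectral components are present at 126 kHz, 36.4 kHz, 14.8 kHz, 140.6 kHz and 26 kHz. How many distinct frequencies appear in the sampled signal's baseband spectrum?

fs/2 = 16.1 kHz.
126 kHz mod fs = 29.4 kHz.
29.4 kHz > fs/2 = 16.1 kHz, folds to fs − 29.4 kHz = 2.8 kHz.
36.4 kHz mod fs = 4.2 kHz.
4.2 kHz ≤ fs/2 = 16.1 kHz, appears at 4.2 kHz.
14.8 kHz ≤ fs/2 = 16.1 kHz, passes unchanged.
140.6 kHz mod fs = 11.8 kHz.
11.8 kHz ≤ fs/2 = 16.1 kHz, appears at 11.8 kHz.
26 kHz > fs/2 = 16.1 kHz, folds to fs − 26 kHz = 6.2 kHz.
Distinct values: {2.8 kHz, 4.2 kHz, 6.2 kHz, 11.8 kHz, 14.8 kHz} → 5.

5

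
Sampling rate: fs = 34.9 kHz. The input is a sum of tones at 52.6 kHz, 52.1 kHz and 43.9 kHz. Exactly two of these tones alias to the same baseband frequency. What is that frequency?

17.2 kHz

fs/2 = 17.45 kHz.
52.6 kHz mod fs = 17.7 kHz.
17.7 kHz > fs/2 = 17.45 kHz, folds to fs − 17.7 kHz = 17.2 kHz.
52.1 kHz mod fs = 17.2 kHz.
17.2 kHz ≤ fs/2 = 17.45 kHz, appears at 17.2 kHz.
43.9 kHz mod fs = 9 kHz.
9 kHz ≤ fs/2 = 17.45 kHz, appears at 9 kHz.
52.1 kHz and 52.6 kHz both map to 17.2 kHz.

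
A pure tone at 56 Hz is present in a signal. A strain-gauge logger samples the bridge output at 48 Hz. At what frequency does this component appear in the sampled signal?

56 Hz mod fs = 8 Hz.
8 Hz ≤ fs/2 = 24 Hz, appears at 8 Hz.

8 Hz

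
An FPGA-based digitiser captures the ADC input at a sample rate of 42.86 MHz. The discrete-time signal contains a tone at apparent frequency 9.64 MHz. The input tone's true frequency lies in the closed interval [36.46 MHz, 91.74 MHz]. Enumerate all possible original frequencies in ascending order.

52.5 MHz, 76.08 MHz

Frequencies that alias to 9.64 MHz are k·fs ± 9.64 MHz for integer k ≥ 0.
k=0: 9.64 MHz.
k=1: 33.22 MHz, 52.5 MHz.
k=2: 76.08 MHz, 95.36 MHz.
k=3: 118.94 MHz, 138.22 MHz.
Within [36.46 MHz, 91.74 MHz]: 52.5 MHz, 76.08 MHz.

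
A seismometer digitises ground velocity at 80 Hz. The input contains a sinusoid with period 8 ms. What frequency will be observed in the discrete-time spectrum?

T = 8 ms → f = 1/T = 125 Hz.
125 Hz mod fs = 45 Hz.
45 Hz > fs/2 = 40 Hz, folds to fs − 45 Hz = 35 Hz.

35 Hz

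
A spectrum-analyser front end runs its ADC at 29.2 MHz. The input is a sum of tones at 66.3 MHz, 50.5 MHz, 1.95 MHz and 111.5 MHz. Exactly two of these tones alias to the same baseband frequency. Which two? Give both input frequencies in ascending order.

fs/2 = 14.6 MHz.
66.3 MHz mod fs = 7.9 MHz.
7.9 MHz ≤ fs/2 = 14.6 MHz, appears at 7.9 MHz.
50.5 MHz mod fs = 21.3 MHz.
21.3 MHz > fs/2 = 14.6 MHz, folds to fs − 21.3 MHz = 7.9 MHz.
1.95 MHz ≤ fs/2 = 14.6 MHz, passes unchanged.
111.5 MHz mod fs = 23.9 MHz.
23.9 MHz > fs/2 = 14.6 MHz, folds to fs − 23.9 MHz = 5.3 MHz.
50.5 MHz and 66.3 MHz both map to 7.9 MHz.

50.5 MHz, 66.3 MHz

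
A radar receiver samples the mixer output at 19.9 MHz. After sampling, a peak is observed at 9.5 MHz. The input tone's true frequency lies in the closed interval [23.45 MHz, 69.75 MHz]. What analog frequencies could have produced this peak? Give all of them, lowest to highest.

29.4 MHz, 30.3 MHz, 49.3 MHz, 50.2 MHz, 69.2 MHz

Frequencies that alias to 9.5 MHz are k·fs ± 9.5 MHz for integer k ≥ 0.
k=0: 9.5 MHz.
k=1: 10.4 MHz, 29.4 MHz.
k=2: 30.3 MHz, 49.3 MHz.
k=3: 50.2 MHz, 69.2 MHz.
k=4: 70.1 MHz, 89.1 MHz.
Within [23.45 MHz, 69.75 MHz]: 29.4 MHz, 30.3 MHz, 49.3 MHz, 50.2 MHz, 69.2 MHz.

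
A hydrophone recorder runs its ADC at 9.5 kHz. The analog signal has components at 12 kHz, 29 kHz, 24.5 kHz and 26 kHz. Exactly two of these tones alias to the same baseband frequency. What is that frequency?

2.5 kHz

fs/2 = 4.75 kHz.
12 kHz mod fs = 2.5 kHz.
2.5 kHz ≤ fs/2 = 4.75 kHz, appears at 2.5 kHz.
29 kHz mod fs = 0.5 kHz.
0.5 kHz ≤ fs/2 = 4.75 kHz, appears at 0.5 kHz.
24.5 kHz mod fs = 5.5 kHz.
5.5 kHz > fs/2 = 4.75 kHz, folds to fs − 5.5 kHz = 4 kHz.
26 kHz mod fs = 7 kHz.
7 kHz > fs/2 = 4.75 kHz, folds to fs − 7 kHz = 2.5 kHz.
12 kHz and 26 kHz both map to 2.5 kHz.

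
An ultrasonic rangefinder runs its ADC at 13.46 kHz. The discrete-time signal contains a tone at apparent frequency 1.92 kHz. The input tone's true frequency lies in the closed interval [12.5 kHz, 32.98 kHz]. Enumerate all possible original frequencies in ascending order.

Frequencies that alias to 1.92 kHz are k·fs ± 1.92 kHz for integer k ≥ 0.
k=0: 1.92 kHz.
k=1: 11.54 kHz, 15.38 kHz.
k=2: 25 kHz, 28.84 kHz.
k=3: 38.46 kHz, 42.3 kHz.
Within [12.5 kHz, 32.98 kHz]: 15.38 kHz, 25 kHz, 28.84 kHz.

15.38 kHz, 25 kHz, 28.84 kHz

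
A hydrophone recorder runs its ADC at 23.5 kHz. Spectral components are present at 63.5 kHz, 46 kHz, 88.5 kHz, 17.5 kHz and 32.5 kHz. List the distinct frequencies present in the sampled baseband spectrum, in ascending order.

fs/2 = 11.75 kHz.
63.5 kHz mod fs = 16.5 kHz.
16.5 kHz > fs/2 = 11.75 kHz, folds to fs − 16.5 kHz = 7 kHz.
46 kHz mod fs = 22.5 kHz.
22.5 kHz > fs/2 = 11.75 kHz, folds to fs − 22.5 kHz = 1 kHz.
88.5 kHz mod fs = 18 kHz.
18 kHz > fs/2 = 11.75 kHz, folds to fs − 18 kHz = 5.5 kHz.
17.5 kHz > fs/2 = 11.75 kHz, folds to fs − 17.5 kHz = 6 kHz.
32.5 kHz mod fs = 9 kHz.
9 kHz ≤ fs/2 = 11.75 kHz, appears at 9 kHz.
Distinct values: {1 kHz, 5.5 kHz, 6 kHz, 7 kHz, 9 kHz}.

1 kHz, 5.5 kHz, 6 kHz, 7 kHz, 9 kHz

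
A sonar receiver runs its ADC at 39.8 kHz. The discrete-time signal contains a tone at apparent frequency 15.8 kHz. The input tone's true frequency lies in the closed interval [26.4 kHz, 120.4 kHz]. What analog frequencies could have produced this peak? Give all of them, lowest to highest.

55.6 kHz, 63.8 kHz, 95.4 kHz, 103.6 kHz

Frequencies that alias to 15.8 kHz are k·fs ± 15.8 kHz for integer k ≥ 0.
k=0: 15.8 kHz.
k=1: 24 kHz, 55.6 kHz.
k=2: 63.8 kHz, 95.4 kHz.
k=3: 103.6 kHz, 135.2 kHz.
k=4: 143.4 kHz, 175 kHz.
Within [26.4 kHz, 120.4 kHz]: 55.6 kHz, 63.8 kHz, 95.4 kHz, 103.6 kHz.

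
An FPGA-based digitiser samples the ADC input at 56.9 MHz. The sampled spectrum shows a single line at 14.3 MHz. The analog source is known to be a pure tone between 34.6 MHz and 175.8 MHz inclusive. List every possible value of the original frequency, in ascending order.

42.6 MHz, 71.2 MHz, 99.5 MHz, 128.1 MHz, 156.4 MHz

Frequencies that alias to 14.3 MHz are k·fs ± 14.3 MHz for integer k ≥ 0.
k=0: 14.3 MHz.
k=1: 42.6 MHz, 71.2 MHz.
k=2: 99.5 MHz, 128.1 MHz.
k=3: 156.4 MHz, 185 MHz.
k=4: 213.3 MHz, 241.9 MHz.
Within [34.6 MHz, 175.8 MHz]: 42.6 MHz, 71.2 MHz, 99.5 MHz, 128.1 MHz, 156.4 MHz.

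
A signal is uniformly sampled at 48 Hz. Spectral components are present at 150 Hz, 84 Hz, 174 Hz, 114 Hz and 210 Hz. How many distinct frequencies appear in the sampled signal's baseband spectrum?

3

fs/2 = 24 Hz.
150 Hz mod fs = 6 Hz.
6 Hz ≤ fs/2 = 24 Hz, appears at 6 Hz.
84 Hz mod fs = 36 Hz.
36 Hz > fs/2 = 24 Hz, folds to fs − 36 Hz = 12 Hz.
174 Hz mod fs = 30 Hz.
30 Hz > fs/2 = 24 Hz, folds to fs − 30 Hz = 18 Hz.
114 Hz mod fs = 18 Hz.
18 Hz ≤ fs/2 = 24 Hz, appears at 18 Hz.
210 Hz mod fs = 18 Hz.
18 Hz ≤ fs/2 = 24 Hz, appears at 18 Hz.
Distinct values: {6 Hz, 12 Hz, 18 Hz} → 3.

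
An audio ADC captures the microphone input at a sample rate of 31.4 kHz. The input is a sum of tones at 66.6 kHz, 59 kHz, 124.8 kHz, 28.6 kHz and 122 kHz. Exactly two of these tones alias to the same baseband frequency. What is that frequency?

3.8 kHz

fs/2 = 15.7 kHz.
66.6 kHz mod fs = 3.8 kHz.
3.8 kHz ≤ fs/2 = 15.7 kHz, appears at 3.8 kHz.
59 kHz mod fs = 27.6 kHz.
27.6 kHz > fs/2 = 15.7 kHz, folds to fs − 27.6 kHz = 3.8 kHz.
124.8 kHz mod fs = 30.6 kHz.
30.6 kHz > fs/2 = 15.7 kHz, folds to fs − 30.6 kHz = 0.8 kHz.
28.6 kHz > fs/2 = 15.7 kHz, folds to fs − 28.6 kHz = 2.8 kHz.
122 kHz mod fs = 27.8 kHz.
27.8 kHz > fs/2 = 15.7 kHz, folds to fs − 27.8 kHz = 3.6 kHz.
59 kHz and 66.6 kHz both map to 3.8 kHz.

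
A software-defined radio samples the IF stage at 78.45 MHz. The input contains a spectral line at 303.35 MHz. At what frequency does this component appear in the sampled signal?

10.45 MHz

303.35 MHz mod fs = 68 MHz.
68 MHz > fs/2 = 39.225 MHz, folds to fs − 68 MHz = 10.45 MHz.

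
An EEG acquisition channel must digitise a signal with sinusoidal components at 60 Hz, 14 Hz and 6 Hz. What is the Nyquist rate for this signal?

120 Hz

Highest-frequency component: 60 Hz.
Nyquist rate = 2 × 60 Hz = 120 Hz.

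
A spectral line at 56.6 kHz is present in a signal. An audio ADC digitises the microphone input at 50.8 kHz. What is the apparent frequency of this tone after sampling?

56.6 kHz mod fs = 5.8 kHz.
5.8 kHz ≤ fs/2 = 25.4 kHz, appears at 5.8 kHz.

5.8 kHz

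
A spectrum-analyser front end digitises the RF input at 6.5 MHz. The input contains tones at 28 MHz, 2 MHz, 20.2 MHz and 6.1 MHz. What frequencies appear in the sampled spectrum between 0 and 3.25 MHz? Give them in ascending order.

0.4 MHz, 0.7 MHz, 2 MHz

fs/2 = 3.25 MHz.
28 MHz mod fs = 2 MHz.
2 MHz ≤ fs/2 = 3.25 MHz, appears at 2 MHz.
2 MHz ≤ fs/2 = 3.25 MHz, passes unchanged.
20.2 MHz mod fs = 0.7 MHz.
0.7 MHz ≤ fs/2 = 3.25 MHz, appears at 0.7 MHz.
6.1 MHz > fs/2 = 3.25 MHz, folds to fs − 6.1 MHz = 0.4 MHz.
Distinct values: {0.4 MHz, 0.7 MHz, 2 MHz}.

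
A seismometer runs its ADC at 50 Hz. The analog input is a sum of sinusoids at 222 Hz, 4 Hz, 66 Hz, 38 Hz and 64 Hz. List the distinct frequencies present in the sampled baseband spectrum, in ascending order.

fs/2 = 25 Hz.
222 Hz mod fs = 22 Hz.
22 Hz ≤ fs/2 = 25 Hz, appears at 22 Hz.
4 Hz ≤ fs/2 = 25 Hz, passes unchanged.
66 Hz mod fs = 16 Hz.
16 Hz ≤ fs/2 = 25 Hz, appears at 16 Hz.
38 Hz > fs/2 = 25 Hz, folds to fs − 38 Hz = 12 Hz.
64 Hz mod fs = 14 Hz.
14 Hz ≤ fs/2 = 25 Hz, appears at 14 Hz.
Distinct values: {4 Hz, 12 Hz, 14 Hz, 16 Hz, 22 Hz}.

4 Hz, 12 Hz, 14 Hz, 16 Hz, 22 Hz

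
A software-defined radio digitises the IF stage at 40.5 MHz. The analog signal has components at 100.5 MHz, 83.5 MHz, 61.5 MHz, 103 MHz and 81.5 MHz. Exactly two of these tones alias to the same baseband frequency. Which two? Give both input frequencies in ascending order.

fs/2 = 20.25 MHz.
100.5 MHz mod fs = 19.5 MHz.
19.5 MHz ≤ fs/2 = 20.25 MHz, appears at 19.5 MHz.
83.5 MHz mod fs = 2.5 MHz.
2.5 MHz ≤ fs/2 = 20.25 MHz, appears at 2.5 MHz.
61.5 MHz mod fs = 21 MHz.
21 MHz > fs/2 = 20.25 MHz, folds to fs − 21 MHz = 19.5 MHz.
103 MHz mod fs = 22 MHz.
22 MHz > fs/2 = 20.25 MHz, folds to fs − 22 MHz = 18.5 MHz.
81.5 MHz mod fs = 0.5 MHz.
0.5 MHz ≤ fs/2 = 20.25 MHz, appears at 0.5 MHz.
61.5 MHz and 100.5 MHz both map to 19.5 MHz.

61.5 MHz, 100.5 MHz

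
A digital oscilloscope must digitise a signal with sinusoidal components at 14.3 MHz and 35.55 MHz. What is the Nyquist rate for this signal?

Highest-frequency component: 35.55 MHz.
Nyquist rate = 2 × 35.55 MHz = 71.1 MHz.

71.1 MHz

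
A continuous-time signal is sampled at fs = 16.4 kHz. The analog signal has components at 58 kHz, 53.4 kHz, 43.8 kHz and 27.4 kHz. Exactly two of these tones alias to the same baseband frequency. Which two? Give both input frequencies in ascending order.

27.4 kHz, 43.8 kHz

fs/2 = 8.2 kHz.
58 kHz mod fs = 8.8 kHz.
8.8 kHz > fs/2 = 8.2 kHz, folds to fs − 8.8 kHz = 7.6 kHz.
53.4 kHz mod fs = 4.2 kHz.
4.2 kHz ≤ fs/2 = 8.2 kHz, appears at 4.2 kHz.
43.8 kHz mod fs = 11 kHz.
11 kHz > fs/2 = 8.2 kHz, folds to fs − 11 kHz = 5.4 kHz.
27.4 kHz mod fs = 11 kHz.
11 kHz > fs/2 = 8.2 kHz, folds to fs − 11 kHz = 5.4 kHz.
27.4 kHz and 43.8 kHz both map to 5.4 kHz.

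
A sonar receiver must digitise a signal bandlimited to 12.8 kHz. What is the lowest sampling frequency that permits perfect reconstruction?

Nyquist rate = 2 × 12.8 kHz = 25.6 kHz.

25.6 kHz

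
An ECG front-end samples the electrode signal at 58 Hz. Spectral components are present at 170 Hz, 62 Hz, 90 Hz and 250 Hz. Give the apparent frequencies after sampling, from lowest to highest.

fs/2 = 29 Hz.
170 Hz mod fs = 54 Hz.
54 Hz > fs/2 = 29 Hz, folds to fs − 54 Hz = 4 Hz.
62 Hz mod fs = 4 Hz.
4 Hz ≤ fs/2 = 29 Hz, appears at 4 Hz.
90 Hz mod fs = 32 Hz.
32 Hz > fs/2 = 29 Hz, folds to fs − 32 Hz = 26 Hz.
250 Hz mod fs = 18 Hz.
18 Hz ≤ fs/2 = 29 Hz, appears at 18 Hz.
Distinct values: {4 Hz, 18 Hz, 26 Hz}.

4 Hz, 18 Hz, 26 Hz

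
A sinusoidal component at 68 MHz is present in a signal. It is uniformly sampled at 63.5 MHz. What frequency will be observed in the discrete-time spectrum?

4.5 MHz

68 MHz mod fs = 4.5 MHz.
4.5 MHz ≤ fs/2 = 31.75 MHz, appears at 4.5 MHz.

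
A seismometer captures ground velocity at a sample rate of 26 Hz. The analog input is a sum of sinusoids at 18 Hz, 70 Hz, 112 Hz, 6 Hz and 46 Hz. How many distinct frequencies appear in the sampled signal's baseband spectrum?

2

fs/2 = 13 Hz.
18 Hz > fs/2 = 13 Hz, folds to fs − 18 Hz = 8 Hz.
70 Hz mod fs = 18 Hz.
18 Hz > fs/2 = 13 Hz, folds to fs − 18 Hz = 8 Hz.
112 Hz mod fs = 8 Hz.
8 Hz ≤ fs/2 = 13 Hz, appears at 8 Hz.
6 Hz ≤ fs/2 = 13 Hz, passes unchanged.
46 Hz mod fs = 20 Hz.
20 Hz > fs/2 = 13 Hz, folds to fs − 20 Hz = 6 Hz.
Distinct values: {6 Hz, 8 Hz} → 2.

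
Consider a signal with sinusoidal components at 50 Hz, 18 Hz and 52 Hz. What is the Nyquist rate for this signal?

Highest-frequency component: 52 Hz.
Nyquist rate = 2 × 52 Hz = 104 Hz.

104 Hz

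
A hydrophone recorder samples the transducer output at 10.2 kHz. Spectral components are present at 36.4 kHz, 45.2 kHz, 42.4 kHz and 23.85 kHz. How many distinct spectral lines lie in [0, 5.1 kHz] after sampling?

fs/2 = 5.1 kHz.
36.4 kHz mod fs = 5.8 kHz.
5.8 kHz > fs/2 = 5.1 kHz, folds to fs − 5.8 kHz = 4.4 kHz.
45.2 kHz mod fs = 4.4 kHz.
4.4 kHz ≤ fs/2 = 5.1 kHz, appears at 4.4 kHz.
42.4 kHz mod fs = 1.6 kHz.
1.6 kHz ≤ fs/2 = 5.1 kHz, appears at 1.6 kHz.
23.85 kHz mod fs = 3.45 kHz.
3.45 kHz ≤ fs/2 = 5.1 kHz, appears at 3.45 kHz.
Distinct values: {1.6 kHz, 3.45 kHz, 4.4 kHz} → 3.

3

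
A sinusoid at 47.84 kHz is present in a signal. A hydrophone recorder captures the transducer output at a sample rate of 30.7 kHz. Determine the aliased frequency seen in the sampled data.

47.84 kHz mod fs = 17.14 kHz.
17.14 kHz > fs/2 = 15.35 kHz, folds to fs − 17.14 kHz = 13.56 kHz.

13.56 kHz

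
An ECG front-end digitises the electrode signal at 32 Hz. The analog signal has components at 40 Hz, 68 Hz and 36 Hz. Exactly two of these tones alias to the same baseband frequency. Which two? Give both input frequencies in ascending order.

fs/2 = 16 Hz.
40 Hz mod fs = 8 Hz.
8 Hz ≤ fs/2 = 16 Hz, appears at 8 Hz.
68 Hz mod fs = 4 Hz.
4 Hz ≤ fs/2 = 16 Hz, appears at 4 Hz.
36 Hz mod fs = 4 Hz.
4 Hz ≤ fs/2 = 16 Hz, appears at 4 Hz.
36 Hz and 68 Hz both map to 4 Hz.

36 Hz, 68 Hz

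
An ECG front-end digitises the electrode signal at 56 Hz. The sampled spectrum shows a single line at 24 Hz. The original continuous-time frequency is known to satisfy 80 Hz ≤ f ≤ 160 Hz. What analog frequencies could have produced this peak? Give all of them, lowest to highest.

80 Hz, 88 Hz, 136 Hz, 144 Hz

Frequencies that alias to 24 Hz are k·fs ± 24 Hz for integer k ≥ 0.
k=0: 24 Hz.
k=1: 32 Hz, 80 Hz.
k=2: 88 Hz, 136 Hz.
k=3: 144 Hz, 192 Hz.
k=4: 200 Hz, 248 Hz.
Within [80 Hz, 160 Hz]: 80 Hz, 88 Hz, 136 Hz, 144 Hz.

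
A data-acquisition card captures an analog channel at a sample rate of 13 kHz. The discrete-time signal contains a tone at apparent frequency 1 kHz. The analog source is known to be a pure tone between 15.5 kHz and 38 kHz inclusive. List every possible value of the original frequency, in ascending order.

25 kHz, 27 kHz, 38 kHz

Frequencies that alias to 1 kHz are k·fs ± 1 kHz for integer k ≥ 0.
k=0: 1 kHz.
k=1: 12 kHz, 14 kHz.
k=2: 25 kHz, 27 kHz.
k=3: 38 kHz, 40 kHz.
k=4: 51 kHz, 53 kHz.
Within [15.5 kHz, 38 kHz]: 25 kHz, 27 kHz, 38 kHz.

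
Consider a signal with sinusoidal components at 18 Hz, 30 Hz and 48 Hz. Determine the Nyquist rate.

96 Hz

Highest-frequency component: 48 Hz.
Nyquist rate = 2 × 48 Hz = 96 Hz.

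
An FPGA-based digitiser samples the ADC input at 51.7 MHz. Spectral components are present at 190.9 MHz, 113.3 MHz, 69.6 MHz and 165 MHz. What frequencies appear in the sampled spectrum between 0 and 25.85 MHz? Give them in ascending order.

fs/2 = 25.85 MHz.
190.9 MHz mod fs = 35.8 MHz.
35.8 MHz > fs/2 = 25.85 MHz, folds to fs − 35.8 MHz = 15.9 MHz.
113.3 MHz mod fs = 9.9 MHz.
9.9 MHz ≤ fs/2 = 25.85 MHz, appears at 9.9 MHz.
69.6 MHz mod fs = 17.9 MHz.
17.9 MHz ≤ fs/2 = 25.85 MHz, appears at 17.9 MHz.
165 MHz mod fs = 9.9 MHz.
9.9 MHz ≤ fs/2 = 25.85 MHz, appears at 9.9 MHz.
Distinct values: {9.9 MHz, 15.9 MHz, 17.9 MHz}.

9.9 MHz, 15.9 MHz, 17.9 MHz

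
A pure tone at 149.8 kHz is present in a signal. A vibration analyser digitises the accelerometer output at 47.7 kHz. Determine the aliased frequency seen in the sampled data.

149.8 kHz mod fs = 6.7 kHz.
6.7 kHz ≤ fs/2 = 23.85 kHz, appears at 6.7 kHz.

6.7 kHz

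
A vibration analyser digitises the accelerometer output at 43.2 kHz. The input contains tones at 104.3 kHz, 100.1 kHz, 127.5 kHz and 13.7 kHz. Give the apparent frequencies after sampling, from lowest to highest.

2.1 kHz, 13.7 kHz, 17.9 kHz

fs/2 = 21.6 kHz.
104.3 kHz mod fs = 17.9 kHz.
17.9 kHz ≤ fs/2 = 21.6 kHz, appears at 17.9 kHz.
100.1 kHz mod fs = 13.7 kHz.
13.7 kHz ≤ fs/2 = 21.6 kHz, appears at 13.7 kHz.
127.5 kHz mod fs = 41.1 kHz.
41.1 kHz > fs/2 = 21.6 kHz, folds to fs − 41.1 kHz = 2.1 kHz.
13.7 kHz ≤ fs/2 = 21.6 kHz, passes unchanged.
Distinct values: {2.1 kHz, 13.7 kHz, 17.9 kHz}.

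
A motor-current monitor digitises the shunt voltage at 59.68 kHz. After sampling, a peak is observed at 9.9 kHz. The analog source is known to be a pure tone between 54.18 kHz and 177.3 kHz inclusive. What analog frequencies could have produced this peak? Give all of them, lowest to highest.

Frequencies that alias to 9.9 kHz are k·fs ± 9.9 kHz for integer k ≥ 0.
k=0: 9.9 kHz.
k=1: 49.78 kHz, 69.58 kHz.
k=2: 109.46 kHz, 129.26 kHz.
k=3: 169.14 kHz, 188.94 kHz.
k=4: 228.82 kHz, 248.62 kHz.
Within [54.18 kHz, 177.3 kHz]: 69.58 kHz, 109.46 kHz, 129.26 kHz, 169.14 kHz.

69.58 kHz, 109.46 kHz, 129.26 kHz, 169.14 kHz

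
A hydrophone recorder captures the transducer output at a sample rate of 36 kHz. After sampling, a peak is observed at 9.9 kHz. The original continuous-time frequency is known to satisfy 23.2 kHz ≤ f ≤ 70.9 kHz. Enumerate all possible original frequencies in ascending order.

Frequencies that alias to 9.9 kHz are k·fs ± 9.9 kHz for integer k ≥ 0.
k=0: 9.9 kHz.
k=1: 26.1 kHz, 45.9 kHz.
k=2: 62.1 kHz, 81.9 kHz.
k=3: 98.1 kHz, 117.9 kHz.
Within [23.2 kHz, 70.9 kHz]: 26.1 kHz, 45.9 kHz, 62.1 kHz.

26.1 kHz, 45.9 kHz, 62.1 kHz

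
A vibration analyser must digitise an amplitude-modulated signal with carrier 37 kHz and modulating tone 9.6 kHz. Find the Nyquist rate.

93.2 kHz

AM sidebands sit at fc ± fm = 27.4 kHz and 46.6 kHz.
Highest-frequency component: 46.6 kHz.
Nyquist rate = 2 × 46.6 kHz = 93.2 kHz.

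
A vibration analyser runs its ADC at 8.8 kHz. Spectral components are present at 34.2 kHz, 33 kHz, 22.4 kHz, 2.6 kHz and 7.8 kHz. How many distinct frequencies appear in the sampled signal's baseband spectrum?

fs/2 = 4.4 kHz.
34.2 kHz mod fs = 7.8 kHz.
7.8 kHz > fs/2 = 4.4 kHz, folds to fs − 7.8 kHz = 1 kHz.
33 kHz mod fs = 6.6 kHz.
6.6 kHz > fs/2 = 4.4 kHz, folds to fs − 6.6 kHz = 2.2 kHz.
22.4 kHz mod fs = 4.8 kHz.
4.8 kHz > fs/2 = 4.4 kHz, folds to fs − 4.8 kHz = 4 kHz.
2.6 kHz ≤ fs/2 = 4.4 kHz, passes unchanged.
7.8 kHz > fs/2 = 4.4 kHz, folds to fs − 7.8 kHz = 1 kHz.
Distinct values: {1 kHz, 2.2 kHz, 2.6 kHz, 4 kHz} → 4.

4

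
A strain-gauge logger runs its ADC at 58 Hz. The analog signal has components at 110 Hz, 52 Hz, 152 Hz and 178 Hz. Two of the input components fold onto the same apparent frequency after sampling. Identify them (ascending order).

52 Hz, 110 Hz

fs/2 = 29 Hz.
110 Hz mod fs = 52 Hz.
52 Hz > fs/2 = 29 Hz, folds to fs − 52 Hz = 6 Hz.
52 Hz > fs/2 = 29 Hz, folds to fs − 52 Hz = 6 Hz.
152 Hz mod fs = 36 Hz.
36 Hz > fs/2 = 29 Hz, folds to fs − 36 Hz = 22 Hz.
178 Hz mod fs = 4 Hz.
4 Hz ≤ fs/2 = 29 Hz, appears at 4 Hz.
52 Hz and 110 Hz both map to 6 Hz.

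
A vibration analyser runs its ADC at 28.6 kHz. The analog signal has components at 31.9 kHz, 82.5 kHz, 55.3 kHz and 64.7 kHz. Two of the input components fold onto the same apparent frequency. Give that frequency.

3.3 kHz

fs/2 = 14.3 kHz.
31.9 kHz mod fs = 3.3 kHz.
3.3 kHz ≤ fs/2 = 14.3 kHz, appears at 3.3 kHz.
82.5 kHz mod fs = 25.3 kHz.
25.3 kHz > fs/2 = 14.3 kHz, folds to fs − 25.3 kHz = 3.3 kHz.
55.3 kHz mod fs = 26.7 kHz.
26.7 kHz > fs/2 = 14.3 kHz, folds to fs − 26.7 kHz = 1.9 kHz.
64.7 kHz mod fs = 7.5 kHz.
7.5 kHz ≤ fs/2 = 14.3 kHz, appears at 7.5 kHz.
31.9 kHz and 82.5 kHz both map to 3.3 kHz.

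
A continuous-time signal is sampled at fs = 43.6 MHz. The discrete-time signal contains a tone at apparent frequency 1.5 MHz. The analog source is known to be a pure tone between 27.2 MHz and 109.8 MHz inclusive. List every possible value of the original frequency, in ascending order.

42.1 MHz, 45.1 MHz, 85.7 MHz, 88.7 MHz

Frequencies that alias to 1.5 MHz are k·fs ± 1.5 MHz for integer k ≥ 0.
k=0: 1.5 MHz.
k=1: 42.1 MHz, 45.1 MHz.
k=2: 85.7 MHz, 88.7 MHz.
k=3: 129.3 MHz, 132.3 MHz.
Within [27.2 MHz, 109.8 MHz]: 42.1 MHz, 45.1 MHz, 85.7 MHz, 88.7 MHz.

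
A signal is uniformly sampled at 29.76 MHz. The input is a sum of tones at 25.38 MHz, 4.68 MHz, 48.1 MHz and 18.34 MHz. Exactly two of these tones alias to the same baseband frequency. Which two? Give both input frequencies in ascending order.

fs/2 = 14.88 MHz.
25.38 MHz > fs/2 = 14.88 MHz, folds to fs − 25.38 MHz = 4.38 MHz.
4.68 MHz ≤ fs/2 = 14.88 MHz, passes unchanged.
48.1 MHz mod fs = 18.34 MHz.
18.34 MHz > fs/2 = 14.88 MHz, folds to fs − 18.34 MHz = 11.42 MHz.
18.34 MHz > fs/2 = 14.88 MHz, folds to fs − 18.34 MHz = 11.42 MHz.
18.34 MHz and 48.1 MHz both map to 11.42 MHz.

18.34 MHz, 48.1 MHz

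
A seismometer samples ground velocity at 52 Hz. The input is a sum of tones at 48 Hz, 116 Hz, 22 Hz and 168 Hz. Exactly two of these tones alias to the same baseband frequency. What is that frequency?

12 Hz

fs/2 = 26 Hz.
48 Hz > fs/2 = 26 Hz, folds to fs − 48 Hz = 4 Hz.
116 Hz mod fs = 12 Hz.
12 Hz ≤ fs/2 = 26 Hz, appears at 12 Hz.
22 Hz ≤ fs/2 = 26 Hz, passes unchanged.
168 Hz mod fs = 12 Hz.
12 Hz ≤ fs/2 = 26 Hz, appears at 12 Hz.
116 Hz and 168 Hz both map to 12 Hz.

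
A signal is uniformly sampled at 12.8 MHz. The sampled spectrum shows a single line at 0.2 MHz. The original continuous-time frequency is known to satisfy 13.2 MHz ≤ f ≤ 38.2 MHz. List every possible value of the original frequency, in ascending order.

25.4 MHz, 25.8 MHz, 38.2 MHz

Frequencies that alias to 0.2 MHz are k·fs ± 0.2 MHz for integer k ≥ 0.
k=0: 0.2 MHz.
k=1: 12.6 MHz, 13 MHz.
k=2: 25.4 MHz, 25.8 MHz.
k=3: 38.2 MHz, 38.6 MHz.
k=4: 51 MHz, 51.4 MHz.
Within [13.2 MHz, 38.2 MHz]: 25.4 MHz, 25.8 MHz, 38.2 MHz.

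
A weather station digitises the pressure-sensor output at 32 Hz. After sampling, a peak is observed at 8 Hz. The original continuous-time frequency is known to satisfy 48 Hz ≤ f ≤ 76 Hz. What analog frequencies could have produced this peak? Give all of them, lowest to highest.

Frequencies that alias to 8 Hz are k·fs ± 8 Hz for integer k ≥ 0.
k=0: 8 Hz.
k=1: 24 Hz, 40 Hz.
k=2: 56 Hz, 72 Hz.
k=3: 88 Hz, 104 Hz.
Within [48 Hz, 76 Hz]: 56 Hz, 72 Hz.

56 Hz, 72 Hz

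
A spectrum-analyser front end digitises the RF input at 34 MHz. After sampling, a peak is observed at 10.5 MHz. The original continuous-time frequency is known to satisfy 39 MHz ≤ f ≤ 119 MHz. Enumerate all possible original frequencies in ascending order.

Frequencies that alias to 10.5 MHz are k·fs ± 10.5 MHz for integer k ≥ 0.
k=0: 10.5 MHz.
k=1: 23.5 MHz, 44.5 MHz.
k=2: 57.5 MHz, 78.5 MHz.
k=3: 91.5 MHz, 112.5 MHz.
k=4: 125.5 MHz, 146.5 MHz.
Within [39 MHz, 119 MHz]: 44.5 MHz, 57.5 MHz, 78.5 MHz, 91.5 MHz, 112.5 MHz.

44.5 MHz, 57.5 MHz, 78.5 MHz, 91.5 MHz, 112.5 MHz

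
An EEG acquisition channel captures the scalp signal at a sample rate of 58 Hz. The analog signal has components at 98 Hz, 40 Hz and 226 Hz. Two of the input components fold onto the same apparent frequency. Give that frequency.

18 Hz

fs/2 = 29 Hz.
98 Hz mod fs = 40 Hz.
40 Hz > fs/2 = 29 Hz, folds to fs − 40 Hz = 18 Hz.
40 Hz > fs/2 = 29 Hz, folds to fs − 40 Hz = 18 Hz.
226 Hz mod fs = 52 Hz.
52 Hz > fs/2 = 29 Hz, folds to fs − 52 Hz = 6 Hz.
40 Hz and 98 Hz both map to 18 Hz.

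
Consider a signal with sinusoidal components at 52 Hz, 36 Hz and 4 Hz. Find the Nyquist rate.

Highest-frequency component: 52 Hz.
Nyquist rate = 2 × 52 Hz = 104 Hz.

104 Hz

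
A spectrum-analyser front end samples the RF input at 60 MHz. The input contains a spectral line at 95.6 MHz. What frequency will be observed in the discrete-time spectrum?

24.4 MHz

95.6 MHz mod fs = 35.6 MHz.
35.6 MHz > fs/2 = 30 MHz, folds to fs − 35.6 MHz = 24.4 MHz.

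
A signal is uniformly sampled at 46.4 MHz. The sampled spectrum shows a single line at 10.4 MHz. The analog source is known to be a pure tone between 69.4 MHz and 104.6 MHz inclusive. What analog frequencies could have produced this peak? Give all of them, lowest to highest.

Frequencies that alias to 10.4 MHz are k·fs ± 10.4 MHz for integer k ≥ 0.
k=0: 10.4 MHz.
k=1: 36 MHz, 56.8 MHz.
k=2: 82.4 MHz, 103.2 MHz.
k=3: 128.8 MHz, 149.6 MHz.
Within [69.4 MHz, 104.6 MHz]: 82.4 MHz, 103.2 MHz.

82.4 MHz, 103.2 MHz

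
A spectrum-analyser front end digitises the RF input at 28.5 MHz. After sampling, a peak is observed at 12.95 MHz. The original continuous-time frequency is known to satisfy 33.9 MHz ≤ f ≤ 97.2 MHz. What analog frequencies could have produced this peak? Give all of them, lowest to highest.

Frequencies that alias to 12.95 MHz are k·fs ± 12.95 MHz for integer k ≥ 0.
k=0: 12.95 MHz.
k=1: 15.55 MHz, 41.45 MHz.
k=2: 44.05 MHz, 69.95 MHz.
k=3: 72.55 MHz, 98.45 MHz.
k=4: 101.05 MHz, 126.95 MHz.
Within [33.9 MHz, 97.2 MHz]: 41.45 MHz, 44.05 MHz, 69.95 MHz, 72.55 MHz.

41.45 MHz, 44.05 MHz, 69.95 MHz, 72.55 MHz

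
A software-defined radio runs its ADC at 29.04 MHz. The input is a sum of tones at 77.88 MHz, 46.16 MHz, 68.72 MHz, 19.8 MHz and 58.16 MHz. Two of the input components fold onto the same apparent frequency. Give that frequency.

9.24 MHz

fs/2 = 14.52 MHz.
77.88 MHz mod fs = 19.8 MHz.
19.8 MHz > fs/2 = 14.52 MHz, folds to fs − 19.8 MHz = 9.24 MHz.
46.16 MHz mod fs = 17.12 MHz.
17.12 MHz > fs/2 = 14.52 MHz, folds to fs − 17.12 MHz = 11.92 MHz.
68.72 MHz mod fs = 10.64 MHz.
10.64 MHz ≤ fs/2 = 14.52 MHz, appears at 10.64 MHz.
19.8 MHz > fs/2 = 14.52 MHz, folds to fs − 19.8 MHz = 9.24 MHz.
58.16 MHz mod fs = 0.08 MHz.
0.08 MHz ≤ fs/2 = 14.52 MHz, appears at 0.08 MHz.
19.8 MHz and 77.88 MHz both map to 9.24 MHz.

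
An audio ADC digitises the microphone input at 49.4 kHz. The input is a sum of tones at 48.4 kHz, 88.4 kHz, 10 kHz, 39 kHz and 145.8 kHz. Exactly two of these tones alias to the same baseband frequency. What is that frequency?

10.4 kHz

fs/2 = 24.7 kHz.
48.4 kHz > fs/2 = 24.7 kHz, folds to fs − 48.4 kHz = 1 kHz.
88.4 kHz mod fs = 39 kHz.
39 kHz > fs/2 = 24.7 kHz, folds to fs − 39 kHz = 10.4 kHz.
10 kHz ≤ fs/2 = 24.7 kHz, passes unchanged.
39 kHz > fs/2 = 24.7 kHz, folds to fs − 39 kHz = 10.4 kHz.
145.8 kHz mod fs = 47 kHz.
47 kHz > fs/2 = 24.7 kHz, folds to fs − 47 kHz = 2.4 kHz.
39 kHz and 88.4 kHz both map to 10.4 kHz.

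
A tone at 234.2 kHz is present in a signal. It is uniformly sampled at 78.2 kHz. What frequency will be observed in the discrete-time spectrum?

234.2 kHz mod fs = 77.8 kHz.
77.8 kHz > fs/2 = 39.1 kHz, folds to fs − 77.8 kHz = 0.4 kHz.

0.4 kHz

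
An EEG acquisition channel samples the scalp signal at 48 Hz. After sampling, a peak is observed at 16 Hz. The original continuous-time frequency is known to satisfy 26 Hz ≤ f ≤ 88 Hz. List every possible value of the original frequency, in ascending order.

32 Hz, 64 Hz, 80 Hz

Frequencies that alias to 16 Hz are k·fs ± 16 Hz for integer k ≥ 0.
k=0: 16 Hz.
k=1: 32 Hz, 64 Hz.
k=2: 80 Hz, 112 Hz.
k=3: 128 Hz, 160 Hz.
Within [26 Hz, 88 Hz]: 32 Hz, 64 Hz, 80 Hz.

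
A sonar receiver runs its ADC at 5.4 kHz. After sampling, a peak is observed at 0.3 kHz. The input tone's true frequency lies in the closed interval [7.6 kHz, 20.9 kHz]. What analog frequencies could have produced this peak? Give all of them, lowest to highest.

10.5 kHz, 11.1 kHz, 15.9 kHz, 16.5 kHz

Frequencies that alias to 0.3 kHz are k·fs ± 0.3 kHz for integer k ≥ 0.
k=0: 0.3 kHz.
k=1: 5.1 kHz, 5.7 kHz.
k=2: 10.5 kHz, 11.1 kHz.
k=3: 15.9 kHz, 16.5 kHz.
k=4: 21.3 kHz, 21.9 kHz.
Within [7.6 kHz, 20.9 kHz]: 10.5 kHz, 11.1 kHz, 15.9 kHz, 16.5 kHz.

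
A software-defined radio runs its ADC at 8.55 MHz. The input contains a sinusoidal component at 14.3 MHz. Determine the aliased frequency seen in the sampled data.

14.3 MHz mod fs = 5.75 MHz.
5.75 MHz > fs/2 = 4.275 MHz, folds to fs − 5.75 MHz = 2.8 MHz.

2.8 MHz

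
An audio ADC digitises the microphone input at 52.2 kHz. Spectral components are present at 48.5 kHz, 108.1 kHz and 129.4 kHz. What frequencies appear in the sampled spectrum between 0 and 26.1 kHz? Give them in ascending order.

3.7 kHz, 25 kHz

fs/2 = 26.1 kHz.
48.5 kHz > fs/2 = 26.1 kHz, folds to fs − 48.5 kHz = 3.7 kHz.
108.1 kHz mod fs = 3.7 kHz.
3.7 kHz ≤ fs/2 = 26.1 kHz, appears at 3.7 kHz.
129.4 kHz mod fs = 25 kHz.
25 kHz ≤ fs/2 = 26.1 kHz, appears at 25 kHz.
Distinct values: {3.7 kHz, 25 kHz}.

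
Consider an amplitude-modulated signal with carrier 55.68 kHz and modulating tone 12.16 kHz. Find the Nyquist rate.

135.68 kHz

AM sidebands sit at fc ± fm = 43.52 kHz and 67.84 kHz.
Highest-frequency component: 67.84 kHz.
Nyquist rate = 2 × 67.84 kHz = 135.68 kHz.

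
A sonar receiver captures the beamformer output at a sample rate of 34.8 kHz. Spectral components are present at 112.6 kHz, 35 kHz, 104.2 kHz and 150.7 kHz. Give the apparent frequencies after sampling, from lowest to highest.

fs/2 = 17.4 kHz.
112.6 kHz mod fs = 8.2 kHz.
8.2 kHz ≤ fs/2 = 17.4 kHz, appears at 8.2 kHz.
35 kHz mod fs = 0.2 kHz.
0.2 kHz ≤ fs/2 = 17.4 kHz, appears at 0.2 kHz.
104.2 kHz mod fs = 34.6 kHz.
34.6 kHz > fs/2 = 17.4 kHz, folds to fs − 34.6 kHz = 0.2 kHz.
150.7 kHz mod fs = 11.5 kHz.
11.5 kHz ≤ fs/2 = 17.4 kHz, appears at 11.5 kHz.
Distinct values: {0.2 kHz, 8.2 kHz, 11.5 kHz}.

0.2 kHz, 8.2 kHz, 11.5 kHz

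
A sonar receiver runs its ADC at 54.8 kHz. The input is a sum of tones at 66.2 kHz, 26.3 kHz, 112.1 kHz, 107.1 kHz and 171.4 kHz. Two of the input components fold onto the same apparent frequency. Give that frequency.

2.5 kHz

fs/2 = 27.4 kHz.
66.2 kHz mod fs = 11.4 kHz.
11.4 kHz ≤ fs/2 = 27.4 kHz, appears at 11.4 kHz.
26.3 kHz ≤ fs/2 = 27.4 kHz, passes unchanged.
112.1 kHz mod fs = 2.5 kHz.
2.5 kHz ≤ fs/2 = 27.4 kHz, appears at 2.5 kHz.
107.1 kHz mod fs = 52.3 kHz.
52.3 kHz > fs/2 = 27.4 kHz, folds to fs − 52.3 kHz = 2.5 kHz.
171.4 kHz mod fs = 7 kHz.
7 kHz ≤ fs/2 = 27.4 kHz, appears at 7 kHz.
107.1 kHz and 112.1 kHz both map to 2.5 kHz.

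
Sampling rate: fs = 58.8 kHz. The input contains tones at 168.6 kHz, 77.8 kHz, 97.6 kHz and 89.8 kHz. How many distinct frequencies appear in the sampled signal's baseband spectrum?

fs/2 = 29.4 kHz.
168.6 kHz mod fs = 51 kHz.
51 kHz > fs/2 = 29.4 kHz, folds to fs − 51 kHz = 7.8 kHz.
77.8 kHz mod fs = 19 kHz.
19 kHz ≤ fs/2 = 29.4 kHz, appears at 19 kHz.
97.6 kHz mod fs = 38.8 kHz.
38.8 kHz > fs/2 = 29.4 kHz, folds to fs − 38.8 kHz = 20 kHz.
89.8 kHz mod fs = 31 kHz.
31 kHz > fs/2 = 29.4 kHz, folds to fs − 31 kHz = 27.8 kHz.
Distinct values: {7.8 kHz, 19 kHz, 20 kHz, 27.8 kHz} → 4.

4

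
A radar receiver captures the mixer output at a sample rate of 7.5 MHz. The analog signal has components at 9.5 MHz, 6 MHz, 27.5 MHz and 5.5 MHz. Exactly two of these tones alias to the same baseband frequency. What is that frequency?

fs/2 = 3.75 MHz.
9.5 MHz mod fs = 2 MHz.
2 MHz ≤ fs/2 = 3.75 MHz, appears at 2 MHz.
6 MHz > fs/2 = 3.75 MHz, folds to fs − 6 MHz = 1.5 MHz.
27.5 MHz mod fs = 5 MHz.
5 MHz > fs/2 = 3.75 MHz, folds to fs − 5 MHz = 2.5 MHz.
5.5 MHz > fs/2 = 3.75 MHz, folds to fs − 5.5 MHz = 2 MHz.
5.5 MHz and 9.5 MHz both map to 2 MHz.

2 MHz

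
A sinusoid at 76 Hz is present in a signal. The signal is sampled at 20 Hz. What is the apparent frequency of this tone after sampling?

76 Hz mod fs = 16 Hz.
16 Hz > fs/2 = 10 Hz, folds to fs − 16 Hz = 4 Hz.

4 Hz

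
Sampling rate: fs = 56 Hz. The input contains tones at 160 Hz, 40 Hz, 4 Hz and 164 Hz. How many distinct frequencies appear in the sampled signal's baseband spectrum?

fs/2 = 28 Hz.
160 Hz mod fs = 48 Hz.
48 Hz > fs/2 = 28 Hz, folds to fs − 48 Hz = 8 Hz.
40 Hz > fs/2 = 28 Hz, folds to fs − 40 Hz = 16 Hz.
4 Hz ≤ fs/2 = 28 Hz, passes unchanged.
164 Hz mod fs = 52 Hz.
52 Hz > fs/2 = 28 Hz, folds to fs − 52 Hz = 4 Hz.
Distinct values: {4 Hz, 8 Hz, 16 Hz} → 3.

3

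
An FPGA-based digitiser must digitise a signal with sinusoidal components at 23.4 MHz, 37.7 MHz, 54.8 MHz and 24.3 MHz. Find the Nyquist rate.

109.6 MHz

Highest-frequency component: 54.8 MHz.
Nyquist rate = 2 × 54.8 MHz = 109.6 MHz.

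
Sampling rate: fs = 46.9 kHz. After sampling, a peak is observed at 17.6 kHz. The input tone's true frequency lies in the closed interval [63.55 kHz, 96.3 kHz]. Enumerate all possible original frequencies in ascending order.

Frequencies that alias to 17.6 kHz are k·fs ± 17.6 kHz for integer k ≥ 0.
k=0: 17.6 kHz.
k=1: 29.3 kHz, 64.5 kHz.
k=2: 76.2 kHz, 111.4 kHz.
k=3: 123.1 kHz, 158.3 kHz.
Within [63.55 kHz, 96.3 kHz]: 64.5 kHz, 76.2 kHz.

64.5 kHz, 76.2 kHz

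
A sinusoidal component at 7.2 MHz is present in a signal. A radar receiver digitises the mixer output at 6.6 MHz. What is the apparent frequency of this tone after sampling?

7.2 MHz mod fs = 0.6 MHz.
0.6 MHz ≤ fs/2 = 3.3 MHz, appears at 0.6 MHz.

0.6 MHz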